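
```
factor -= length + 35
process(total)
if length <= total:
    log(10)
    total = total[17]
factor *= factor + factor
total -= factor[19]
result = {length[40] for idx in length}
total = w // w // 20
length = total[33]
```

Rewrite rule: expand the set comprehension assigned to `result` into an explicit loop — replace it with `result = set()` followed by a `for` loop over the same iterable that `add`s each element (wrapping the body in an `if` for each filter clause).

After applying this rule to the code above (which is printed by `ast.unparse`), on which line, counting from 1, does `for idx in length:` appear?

9

Transformed code:
factor -= length + 35
process(total)
if length <= total:
    log(10)
    total = total[17]
factor *= factor + factor
total -= factor[19]
result = set()
for idx in length:
    result.add(length[40])
total = w // w // 20
length = total[33]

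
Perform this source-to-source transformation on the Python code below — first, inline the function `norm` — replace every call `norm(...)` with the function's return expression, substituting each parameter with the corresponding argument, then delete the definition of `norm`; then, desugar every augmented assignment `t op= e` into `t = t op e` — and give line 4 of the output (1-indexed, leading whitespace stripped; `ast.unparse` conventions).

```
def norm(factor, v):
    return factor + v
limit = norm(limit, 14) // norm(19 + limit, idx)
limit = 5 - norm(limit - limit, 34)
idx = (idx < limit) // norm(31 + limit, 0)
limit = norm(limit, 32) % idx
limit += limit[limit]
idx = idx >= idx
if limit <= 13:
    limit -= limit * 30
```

Transformed code:
limit = (limit + 14) // (19 + limit + idx)
limit = 5 - (limit - limit + 34)
idx = (idx < limit) // (31 + limit + 0)
limit = (limit + 32) % idx
limit = limit + limit[limit]
idx = idx >= idx
if limit <= 13:
    limit = limit - limit * 30

limit = (limit + 32) % idx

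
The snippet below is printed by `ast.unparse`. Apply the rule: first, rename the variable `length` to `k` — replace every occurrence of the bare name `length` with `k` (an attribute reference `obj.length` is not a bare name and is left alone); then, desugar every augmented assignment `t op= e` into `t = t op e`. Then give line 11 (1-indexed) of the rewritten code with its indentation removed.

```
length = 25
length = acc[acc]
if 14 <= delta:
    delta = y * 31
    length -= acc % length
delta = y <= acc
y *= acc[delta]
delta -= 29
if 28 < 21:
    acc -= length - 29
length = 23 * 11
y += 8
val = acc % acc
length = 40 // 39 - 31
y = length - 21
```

k = 23 * 11

Transformed code:
k = 25
k = acc[acc]
if 14 <= delta:
    delta = y * 31
    k = k - acc % k
delta = y <= acc
y = y * acc[delta]
delta = delta - 29
if 28 < 21:
    acc = acc - (k - 29)
k = 23 * 11
y = y + 8
val = acc % acc
k = 40 // 39 - 31
y = k - 21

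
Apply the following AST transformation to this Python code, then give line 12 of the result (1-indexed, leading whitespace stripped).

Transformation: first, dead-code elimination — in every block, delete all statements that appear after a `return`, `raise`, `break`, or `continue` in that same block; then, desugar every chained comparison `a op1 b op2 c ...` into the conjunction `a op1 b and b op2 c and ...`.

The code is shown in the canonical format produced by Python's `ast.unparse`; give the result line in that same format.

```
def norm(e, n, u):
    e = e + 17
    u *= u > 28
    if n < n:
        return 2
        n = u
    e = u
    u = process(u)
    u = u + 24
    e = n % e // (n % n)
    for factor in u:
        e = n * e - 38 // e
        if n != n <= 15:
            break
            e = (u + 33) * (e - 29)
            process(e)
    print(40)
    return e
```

Transformed code:
def norm(e, n, u):
    e = e + 17
    u *= u > 28
    if n < n:
        return 2
    e = u
    u = process(u)
    u = u + 24
    e = n % e // (n % n)
    for factor in u:
        e = n * e - 38 // e
        if n != n and n <= 15:
            break
    print(40)
    return e

if n != n and n <= 15:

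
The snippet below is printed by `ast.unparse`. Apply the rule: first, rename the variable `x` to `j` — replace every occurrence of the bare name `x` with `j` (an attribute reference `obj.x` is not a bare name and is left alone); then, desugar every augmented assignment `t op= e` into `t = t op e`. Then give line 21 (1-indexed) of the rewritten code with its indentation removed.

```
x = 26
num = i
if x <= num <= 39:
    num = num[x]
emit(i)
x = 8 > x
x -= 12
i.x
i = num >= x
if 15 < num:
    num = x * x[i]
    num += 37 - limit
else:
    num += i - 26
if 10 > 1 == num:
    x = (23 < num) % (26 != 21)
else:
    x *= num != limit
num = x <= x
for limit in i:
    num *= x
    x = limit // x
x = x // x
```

num = num * j

Transformed code:
j = 26
num = i
if j <= num <= 39:
    num = num[j]
emit(i)
j = 8 > j
j = j - 12
i.x
i = num >= j
if 15 < num:
    num = j * j[i]
    num = num + (37 - limit)
else:
    num = num + (i - 26)
if 10 > 1 == num:
    j = (23 < num) % (26 != 21)
else:
    j = j * (num != limit)
num = j <= j
for limit in i:
    num = num * j
    j = limit // j
j = j // j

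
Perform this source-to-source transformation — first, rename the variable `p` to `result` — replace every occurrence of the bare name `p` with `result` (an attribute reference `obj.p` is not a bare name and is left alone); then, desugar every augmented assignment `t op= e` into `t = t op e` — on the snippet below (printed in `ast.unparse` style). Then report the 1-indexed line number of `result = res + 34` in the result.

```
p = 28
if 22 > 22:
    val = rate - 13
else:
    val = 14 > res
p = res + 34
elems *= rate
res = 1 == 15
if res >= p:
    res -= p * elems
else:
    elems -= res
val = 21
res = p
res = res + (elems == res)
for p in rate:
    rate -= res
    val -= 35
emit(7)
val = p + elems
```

Transformed code:
result = 28
if 22 > 22:
    val = rate - 13
else:
    val = 14 > res
result = res + 34
elems = elems * rate
res = 1 == 15
if res >= result:
    res = res - result * elems
else:
    elems = elems - res
val = 21
res = result
res = res + (elems == res)
for result in rate:
    rate = rate - res
    val = val - 35
emit(7)
val = result + elems

6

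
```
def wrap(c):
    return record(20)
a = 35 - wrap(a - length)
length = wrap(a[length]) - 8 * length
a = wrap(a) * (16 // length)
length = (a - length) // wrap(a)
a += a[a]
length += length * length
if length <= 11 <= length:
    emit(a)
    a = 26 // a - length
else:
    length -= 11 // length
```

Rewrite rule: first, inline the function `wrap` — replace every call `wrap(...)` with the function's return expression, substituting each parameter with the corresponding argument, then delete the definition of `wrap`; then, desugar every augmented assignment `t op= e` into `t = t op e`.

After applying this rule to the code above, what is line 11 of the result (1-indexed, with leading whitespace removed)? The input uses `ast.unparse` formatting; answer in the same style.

length = length - 11 // length

Transformed code:
a = 35 - record(20)
length = record(20) - 8 * length
a = record(20) * (16 // length)
length = (a - length) // record(20)
a = a + a[a]
length = length + length * length
if length <= 11 <= length:
    emit(a)
    a = 26 // a - length
else:
    length = length - 11 // length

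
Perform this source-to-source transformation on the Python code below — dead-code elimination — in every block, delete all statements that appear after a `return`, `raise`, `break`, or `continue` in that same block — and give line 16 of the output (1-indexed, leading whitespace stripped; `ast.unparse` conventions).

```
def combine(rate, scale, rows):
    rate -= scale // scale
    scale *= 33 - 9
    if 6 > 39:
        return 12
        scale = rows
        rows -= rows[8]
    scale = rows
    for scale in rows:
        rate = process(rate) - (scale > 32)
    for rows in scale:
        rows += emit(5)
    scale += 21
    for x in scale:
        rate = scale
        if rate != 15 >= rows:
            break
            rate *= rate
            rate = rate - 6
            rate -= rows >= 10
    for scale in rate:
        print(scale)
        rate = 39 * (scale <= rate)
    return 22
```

Transformed code:
def combine(rate, scale, rows):
    rate -= scale // scale
    scale *= 33 - 9
    if 6 > 39:
        return 12
    scale = rows
    for scale in rows:
        rate = process(rate) - (scale > 32)
    for rows in scale:
        rows += emit(5)
    scale += 21
    for x in scale:
        rate = scale
        if rate != 15 >= rows:
            break
    for scale in rate:
        print(scale)
        rate = 39 * (scale <= rate)
    return 22

for scale in rate:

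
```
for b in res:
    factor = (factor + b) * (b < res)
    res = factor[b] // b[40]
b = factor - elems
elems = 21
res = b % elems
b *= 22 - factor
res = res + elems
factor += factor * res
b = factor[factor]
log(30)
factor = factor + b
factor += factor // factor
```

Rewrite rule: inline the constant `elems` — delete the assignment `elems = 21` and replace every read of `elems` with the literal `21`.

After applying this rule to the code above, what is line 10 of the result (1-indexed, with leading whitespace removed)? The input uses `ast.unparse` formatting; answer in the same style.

Transformed code:
for b in res:
    factor = (factor + b) * (b < res)
    res = factor[b] // b[40]
b = factor - 21
res = b % 21
b *= 22 - factor
res = res + 21
factor += factor * res
b = factor[factor]
log(30)
factor = factor + b
factor += factor // factor

log(30)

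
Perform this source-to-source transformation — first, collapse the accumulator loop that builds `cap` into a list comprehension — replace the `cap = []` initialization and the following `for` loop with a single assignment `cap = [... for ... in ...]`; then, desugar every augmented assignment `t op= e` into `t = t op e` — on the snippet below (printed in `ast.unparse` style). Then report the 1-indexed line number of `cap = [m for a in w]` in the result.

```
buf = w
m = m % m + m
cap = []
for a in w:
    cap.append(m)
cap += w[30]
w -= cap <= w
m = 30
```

Transformed code:
buf = w
m = m % m + m
cap = [m for a in w]
cap = cap + w[30]
w = w - (cap <= w)
m = 30

3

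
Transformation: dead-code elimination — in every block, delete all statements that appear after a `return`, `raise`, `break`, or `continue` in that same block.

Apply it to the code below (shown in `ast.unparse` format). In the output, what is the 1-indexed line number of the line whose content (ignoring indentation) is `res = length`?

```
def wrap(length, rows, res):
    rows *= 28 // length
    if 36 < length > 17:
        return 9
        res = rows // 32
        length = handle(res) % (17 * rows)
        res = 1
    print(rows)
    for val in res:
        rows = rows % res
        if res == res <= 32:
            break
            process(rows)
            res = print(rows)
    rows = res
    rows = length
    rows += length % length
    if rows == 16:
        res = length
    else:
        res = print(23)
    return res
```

Transformed code:
def wrap(length, rows, res):
    rows *= 28 // length
    if 36 < length > 17:
        return 9
    print(rows)
    for val in res:
        rows = rows % res
        if res == res <= 32:
            break
    rows = res
    rows = length
    rows += length % length
    if rows == 16:
        res = length
    else:
        res = print(23)
    return res

14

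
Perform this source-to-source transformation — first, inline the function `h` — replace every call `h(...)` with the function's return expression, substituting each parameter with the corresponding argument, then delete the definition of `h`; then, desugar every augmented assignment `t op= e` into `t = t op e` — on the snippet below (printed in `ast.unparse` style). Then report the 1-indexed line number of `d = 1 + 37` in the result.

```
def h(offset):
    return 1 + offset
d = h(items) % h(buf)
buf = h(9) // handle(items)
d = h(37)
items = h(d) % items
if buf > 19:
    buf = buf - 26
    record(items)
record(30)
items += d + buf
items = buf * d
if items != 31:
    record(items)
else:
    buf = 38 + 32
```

3

Transformed code:
d = (1 + items) % (1 + buf)
buf = (1 + 9) // handle(items)
d = 1 + 37
items = (1 + d) % items
if buf > 19:
    buf = buf - 26
    record(items)
record(30)
items = items + (d + buf)
items = buf * d
if items != 31:
    record(items)
else:
    buf = 38 + 32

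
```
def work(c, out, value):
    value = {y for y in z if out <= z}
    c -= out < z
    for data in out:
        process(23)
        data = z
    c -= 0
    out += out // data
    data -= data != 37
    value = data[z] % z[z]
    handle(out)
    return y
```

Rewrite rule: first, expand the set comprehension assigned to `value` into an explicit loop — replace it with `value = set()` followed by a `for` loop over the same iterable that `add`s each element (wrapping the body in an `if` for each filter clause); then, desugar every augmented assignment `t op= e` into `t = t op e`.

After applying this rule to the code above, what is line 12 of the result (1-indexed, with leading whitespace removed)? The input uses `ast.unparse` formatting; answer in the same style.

data = data - (data != 37)

Transformed code:
def work(c, out, value):
    value = set()
    for y in z:
        if out <= z:
            value.add(y)
    c = c - (out < z)
    for data in out:
        process(23)
        data = z
    c = c - 0
    out = out + out // data
    data = data - (data != 37)
    value = data[z] % z[z]
    handle(out)
    return y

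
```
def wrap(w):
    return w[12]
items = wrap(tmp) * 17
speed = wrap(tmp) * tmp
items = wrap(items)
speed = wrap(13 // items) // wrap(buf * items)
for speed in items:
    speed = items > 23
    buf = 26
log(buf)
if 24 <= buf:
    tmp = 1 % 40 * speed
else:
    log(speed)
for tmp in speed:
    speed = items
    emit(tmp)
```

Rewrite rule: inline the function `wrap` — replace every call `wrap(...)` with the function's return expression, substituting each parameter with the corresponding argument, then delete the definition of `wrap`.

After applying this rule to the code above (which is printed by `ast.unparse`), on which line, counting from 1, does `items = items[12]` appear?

3

Transformed code:
items = tmp[12] * 17
speed = tmp[12] * tmp
items = items[12]
speed = (13 // items)[12] // (buf * items)[12]
for speed in items:
    speed = items > 23
    buf = 26
log(buf)
if 24 <= buf:
    tmp = 1 % 40 * speed
else:
    log(speed)
for tmp in speed:
    speed = items
    emit(tmp)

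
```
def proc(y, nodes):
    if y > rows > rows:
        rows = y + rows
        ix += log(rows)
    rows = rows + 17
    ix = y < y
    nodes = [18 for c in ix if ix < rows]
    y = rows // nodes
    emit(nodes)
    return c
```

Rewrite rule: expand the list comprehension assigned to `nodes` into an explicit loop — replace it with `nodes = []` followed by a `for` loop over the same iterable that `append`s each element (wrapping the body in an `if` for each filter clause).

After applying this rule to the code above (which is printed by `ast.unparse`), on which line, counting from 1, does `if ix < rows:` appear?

9

Transformed code:
def proc(y, nodes):
    if y > rows > rows:
        rows = y + rows
        ix += log(rows)
    rows = rows + 17
    ix = y < y
    nodes = []
    for c in ix:
        if ix < rows:
            nodes.append(18)
    y = rows // nodes
    emit(nodes)
    return c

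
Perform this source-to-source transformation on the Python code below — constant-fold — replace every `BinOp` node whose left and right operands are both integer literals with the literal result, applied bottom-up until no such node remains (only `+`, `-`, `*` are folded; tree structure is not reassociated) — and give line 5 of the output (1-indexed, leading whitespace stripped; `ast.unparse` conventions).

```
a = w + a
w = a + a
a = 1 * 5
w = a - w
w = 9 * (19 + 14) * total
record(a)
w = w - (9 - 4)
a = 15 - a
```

Transformed code:
a = w + a
w = a + a
a = 5
w = a - w
w = 297 * total
record(a)
w = w - 5
a = 15 - a

w = 297 * total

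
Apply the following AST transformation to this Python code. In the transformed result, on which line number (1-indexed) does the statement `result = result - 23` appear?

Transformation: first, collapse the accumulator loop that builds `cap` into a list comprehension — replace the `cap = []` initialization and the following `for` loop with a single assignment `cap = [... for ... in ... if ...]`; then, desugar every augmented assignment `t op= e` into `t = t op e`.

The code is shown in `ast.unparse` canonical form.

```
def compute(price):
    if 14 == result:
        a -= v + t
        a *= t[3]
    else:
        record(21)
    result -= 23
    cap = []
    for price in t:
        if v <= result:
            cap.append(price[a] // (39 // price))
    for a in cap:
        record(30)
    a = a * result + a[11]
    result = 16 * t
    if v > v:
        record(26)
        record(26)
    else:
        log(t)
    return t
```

7

Transformed code:
def compute(price):
    if 14 == result:
        a = a - (v + t)
        a = a * t[3]
    else:
        record(21)
    result = result - 23
    cap = [price[a] // (39 // price) for price in t if v <= result]
    for a in cap:
        record(30)
    a = a * result + a[11]
    result = 16 * t
    if v > v:
        record(26)
        record(26)
    else:
        log(t)
    return t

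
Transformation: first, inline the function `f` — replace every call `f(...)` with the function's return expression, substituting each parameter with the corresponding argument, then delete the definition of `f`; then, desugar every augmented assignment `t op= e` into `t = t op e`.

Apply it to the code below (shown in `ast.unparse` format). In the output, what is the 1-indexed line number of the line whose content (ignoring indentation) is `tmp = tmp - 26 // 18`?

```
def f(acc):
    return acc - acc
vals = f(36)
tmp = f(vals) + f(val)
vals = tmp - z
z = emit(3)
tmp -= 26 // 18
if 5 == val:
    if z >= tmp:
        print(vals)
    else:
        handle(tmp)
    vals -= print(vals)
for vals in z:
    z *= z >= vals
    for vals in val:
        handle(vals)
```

5

Transformed code:
vals = 36 - 36
tmp = vals - vals + (val - val)
vals = tmp - z
z = emit(3)
tmp = tmp - 26 // 18
if 5 == val:
    if z >= tmp:
        print(vals)
    else:
        handle(tmp)
    vals = vals - print(vals)
for vals in z:
    z = z * (z >= vals)
    for vals in val:
        handle(vals)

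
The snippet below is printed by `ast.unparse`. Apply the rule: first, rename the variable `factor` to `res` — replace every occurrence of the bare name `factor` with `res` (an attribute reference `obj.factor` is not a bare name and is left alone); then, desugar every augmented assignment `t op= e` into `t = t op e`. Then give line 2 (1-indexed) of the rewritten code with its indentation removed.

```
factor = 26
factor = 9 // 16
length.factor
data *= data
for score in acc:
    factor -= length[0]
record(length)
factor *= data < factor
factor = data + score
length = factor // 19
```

Transformed code:
res = 26
res = 9 // 16
length.factor
data = data * data
for score in acc:
    res = res - length[0]
record(length)
res = res * (data < res)
res = data + score
length = res // 19

res = 9 // 16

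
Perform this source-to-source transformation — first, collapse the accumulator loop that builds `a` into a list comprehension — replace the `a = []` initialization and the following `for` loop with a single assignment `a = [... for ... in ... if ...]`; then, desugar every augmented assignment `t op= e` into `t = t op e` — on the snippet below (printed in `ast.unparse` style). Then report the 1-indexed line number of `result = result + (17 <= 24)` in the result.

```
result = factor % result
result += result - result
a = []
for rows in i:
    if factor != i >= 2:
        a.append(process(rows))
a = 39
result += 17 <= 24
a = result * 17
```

5

Transformed code:
result = factor % result
result = result + (result - result)
a = [process(rows) for rows in i if factor != i >= 2]
a = 39
result = result + (17 <= 24)
a = result * 17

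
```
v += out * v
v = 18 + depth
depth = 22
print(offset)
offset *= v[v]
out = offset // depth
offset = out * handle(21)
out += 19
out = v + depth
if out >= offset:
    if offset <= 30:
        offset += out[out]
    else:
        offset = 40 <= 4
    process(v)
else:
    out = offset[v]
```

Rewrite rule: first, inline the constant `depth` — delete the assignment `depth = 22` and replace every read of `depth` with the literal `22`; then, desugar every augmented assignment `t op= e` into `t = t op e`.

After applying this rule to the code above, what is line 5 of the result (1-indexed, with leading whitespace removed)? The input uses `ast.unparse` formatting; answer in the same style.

Transformed code:
v = v + out * v
v = 18 + 22
print(offset)
offset = offset * v[v]
out = offset // 22
offset = out * handle(21)
out = out + 19
out = v + 22
if out >= offset:
    if offset <= 30:
        offset = offset + out[out]
    else:
        offset = 40 <= 4
    process(v)
else:
    out = offset[v]

out = offset // 22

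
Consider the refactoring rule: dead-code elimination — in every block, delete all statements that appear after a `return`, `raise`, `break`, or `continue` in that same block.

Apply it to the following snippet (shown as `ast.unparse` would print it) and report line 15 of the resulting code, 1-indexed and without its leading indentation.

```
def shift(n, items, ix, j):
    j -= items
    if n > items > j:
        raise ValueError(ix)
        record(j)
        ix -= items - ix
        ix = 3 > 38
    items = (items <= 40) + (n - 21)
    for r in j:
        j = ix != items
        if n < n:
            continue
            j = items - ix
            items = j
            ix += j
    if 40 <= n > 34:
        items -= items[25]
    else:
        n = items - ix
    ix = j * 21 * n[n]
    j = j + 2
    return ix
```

j = j + 2

Transformed code:
def shift(n, items, ix, j):
    j -= items
    if n > items > j:
        raise ValueError(ix)
    items = (items <= 40) + (n - 21)
    for r in j:
        j = ix != items
        if n < n:
            continue
    if 40 <= n > 34:
        items -= items[25]
    else:
        n = items - ix
    ix = j * 21 * n[n]
    j = j + 2
    return ix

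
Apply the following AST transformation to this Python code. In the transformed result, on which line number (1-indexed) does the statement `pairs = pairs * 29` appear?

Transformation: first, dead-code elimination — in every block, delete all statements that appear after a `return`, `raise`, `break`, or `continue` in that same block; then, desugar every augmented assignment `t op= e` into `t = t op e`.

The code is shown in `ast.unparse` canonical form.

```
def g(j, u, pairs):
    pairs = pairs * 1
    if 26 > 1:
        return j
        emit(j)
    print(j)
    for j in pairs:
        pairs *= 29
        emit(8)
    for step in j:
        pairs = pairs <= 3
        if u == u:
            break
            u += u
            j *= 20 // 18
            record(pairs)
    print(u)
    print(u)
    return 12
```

7

Transformed code:
def g(j, u, pairs):
    pairs = pairs * 1
    if 26 > 1:
        return j
    print(j)
    for j in pairs:
        pairs = pairs * 29
        emit(8)
    for step in j:
        pairs = pairs <= 3
        if u == u:
            break
    print(u)
    print(u)
    return 12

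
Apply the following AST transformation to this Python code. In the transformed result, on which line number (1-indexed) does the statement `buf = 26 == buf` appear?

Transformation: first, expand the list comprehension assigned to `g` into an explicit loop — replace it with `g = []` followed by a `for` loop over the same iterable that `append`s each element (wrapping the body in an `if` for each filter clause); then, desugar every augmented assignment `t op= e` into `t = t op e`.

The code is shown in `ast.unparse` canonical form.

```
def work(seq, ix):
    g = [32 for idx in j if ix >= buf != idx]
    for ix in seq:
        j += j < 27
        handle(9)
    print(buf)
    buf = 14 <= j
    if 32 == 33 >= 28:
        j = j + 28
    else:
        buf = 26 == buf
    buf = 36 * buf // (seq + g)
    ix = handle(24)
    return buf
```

Transformed code:
def work(seq, ix):
    g = []
    for idx in j:
        if ix >= buf != idx:
            g.append(32)
    for ix in seq:
        j = j + (j < 27)
        handle(9)
    print(buf)
    buf = 14 <= j
    if 32 == 33 >= 28:
        j = j + 28
    else:
        buf = 26 == buf
    buf = 36 * buf // (seq + g)
    ix = handle(24)
    return buf

14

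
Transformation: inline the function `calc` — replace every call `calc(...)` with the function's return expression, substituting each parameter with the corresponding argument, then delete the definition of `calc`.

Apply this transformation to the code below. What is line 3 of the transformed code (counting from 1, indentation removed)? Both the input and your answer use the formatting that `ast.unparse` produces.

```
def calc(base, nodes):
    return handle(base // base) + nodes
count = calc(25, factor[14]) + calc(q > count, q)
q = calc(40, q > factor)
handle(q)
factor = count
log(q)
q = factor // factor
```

handle(q)

Transformed code:
count = handle(25 // 25) + factor[14] + (handle((q > count) // (q > count)) + q)
q = handle(40 // 40) + (q > factor)
handle(q)
factor = count
log(q)
q = factor // factor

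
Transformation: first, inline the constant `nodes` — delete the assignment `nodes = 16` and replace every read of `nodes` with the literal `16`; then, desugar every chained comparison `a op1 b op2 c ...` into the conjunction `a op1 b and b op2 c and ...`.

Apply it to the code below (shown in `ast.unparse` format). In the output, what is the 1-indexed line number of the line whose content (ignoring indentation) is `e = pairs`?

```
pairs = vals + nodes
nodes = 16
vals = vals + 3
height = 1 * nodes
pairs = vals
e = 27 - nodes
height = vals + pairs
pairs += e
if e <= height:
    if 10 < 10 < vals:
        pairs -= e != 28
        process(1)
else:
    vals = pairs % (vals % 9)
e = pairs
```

14

Transformed code:
pairs = vals + 16
vals = vals + 3
height = 1 * 16
pairs = vals
e = 27 - 16
height = vals + pairs
pairs += e
if e <= height:
    if 10 < 10 and 10 < vals:
        pairs -= e != 28
        process(1)
else:
    vals = pairs % (vals % 9)
e = pairs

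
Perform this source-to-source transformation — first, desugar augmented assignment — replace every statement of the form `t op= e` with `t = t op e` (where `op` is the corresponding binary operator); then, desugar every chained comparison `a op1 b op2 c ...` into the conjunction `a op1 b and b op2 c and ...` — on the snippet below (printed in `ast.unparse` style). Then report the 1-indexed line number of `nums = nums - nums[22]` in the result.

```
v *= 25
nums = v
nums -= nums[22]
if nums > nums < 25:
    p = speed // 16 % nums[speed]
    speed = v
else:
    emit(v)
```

Transformed code:
v = v * 25
nums = v
nums = nums - nums[22]
if nums > nums and nums < 25:
    p = speed // 16 % nums[speed]
    speed = v
else:
    emit(v)

3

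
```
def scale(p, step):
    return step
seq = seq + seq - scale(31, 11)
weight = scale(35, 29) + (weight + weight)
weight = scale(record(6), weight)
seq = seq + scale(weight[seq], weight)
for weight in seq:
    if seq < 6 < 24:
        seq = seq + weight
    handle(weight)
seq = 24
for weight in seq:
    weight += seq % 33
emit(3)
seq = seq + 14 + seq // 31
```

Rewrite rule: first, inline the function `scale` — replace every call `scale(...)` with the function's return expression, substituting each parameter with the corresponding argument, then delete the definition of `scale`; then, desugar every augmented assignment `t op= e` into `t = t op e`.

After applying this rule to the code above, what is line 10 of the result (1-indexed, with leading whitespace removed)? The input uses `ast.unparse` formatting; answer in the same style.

Transformed code:
seq = seq + seq - 11
weight = 29 + (weight + weight)
weight = weight
seq = seq + weight
for weight in seq:
    if seq < 6 < 24:
        seq = seq + weight
    handle(weight)
seq = 24
for weight in seq:
    weight = weight + seq % 33
emit(3)
seq = seq + 14 + seq // 31

for weight in seq:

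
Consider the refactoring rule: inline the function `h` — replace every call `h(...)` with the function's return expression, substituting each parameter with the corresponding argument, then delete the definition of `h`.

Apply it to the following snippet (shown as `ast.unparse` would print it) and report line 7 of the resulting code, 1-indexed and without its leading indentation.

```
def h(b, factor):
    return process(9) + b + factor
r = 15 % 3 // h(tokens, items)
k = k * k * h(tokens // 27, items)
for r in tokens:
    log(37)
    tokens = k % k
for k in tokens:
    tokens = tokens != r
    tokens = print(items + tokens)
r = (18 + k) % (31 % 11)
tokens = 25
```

Transformed code:
r = 15 % 3 // (process(9) + tokens + items)
k = k * k * (process(9) + tokens // 27 + items)
for r in tokens:
    log(37)
    tokens = k % k
for k in tokens:
    tokens = tokens != r
    tokens = print(items + tokens)
r = (18 + k) % (31 % 11)
tokens = 25

tokens = tokens != r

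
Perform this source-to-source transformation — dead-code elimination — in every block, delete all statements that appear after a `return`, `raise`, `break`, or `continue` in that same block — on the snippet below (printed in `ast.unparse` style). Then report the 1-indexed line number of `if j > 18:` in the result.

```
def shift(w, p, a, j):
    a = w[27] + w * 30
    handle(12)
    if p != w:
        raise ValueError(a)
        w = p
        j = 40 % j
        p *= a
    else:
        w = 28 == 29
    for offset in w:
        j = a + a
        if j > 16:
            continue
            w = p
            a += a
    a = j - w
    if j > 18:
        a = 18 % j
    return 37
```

13

Transformed code:
def shift(w, p, a, j):
    a = w[27] + w * 30
    handle(12)
    if p != w:
        raise ValueError(a)
    else:
        w = 28 == 29
    for offset in w:
        j = a + a
        if j > 16:
            continue
    a = j - w
    if j > 18:
        a = 18 % j
    return 37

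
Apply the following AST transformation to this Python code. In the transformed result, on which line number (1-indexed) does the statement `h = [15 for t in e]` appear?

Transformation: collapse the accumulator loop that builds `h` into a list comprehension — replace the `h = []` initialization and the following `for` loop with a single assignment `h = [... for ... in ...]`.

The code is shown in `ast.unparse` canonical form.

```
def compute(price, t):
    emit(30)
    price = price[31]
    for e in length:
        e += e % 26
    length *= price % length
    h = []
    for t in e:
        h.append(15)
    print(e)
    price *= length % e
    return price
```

Transformed code:
def compute(price, t):
    emit(30)
    price = price[31]
    for e in length:
        e += e % 26
    length *= price % length
    h = [15 for t in e]
    print(e)
    price *= length % e
    return price

7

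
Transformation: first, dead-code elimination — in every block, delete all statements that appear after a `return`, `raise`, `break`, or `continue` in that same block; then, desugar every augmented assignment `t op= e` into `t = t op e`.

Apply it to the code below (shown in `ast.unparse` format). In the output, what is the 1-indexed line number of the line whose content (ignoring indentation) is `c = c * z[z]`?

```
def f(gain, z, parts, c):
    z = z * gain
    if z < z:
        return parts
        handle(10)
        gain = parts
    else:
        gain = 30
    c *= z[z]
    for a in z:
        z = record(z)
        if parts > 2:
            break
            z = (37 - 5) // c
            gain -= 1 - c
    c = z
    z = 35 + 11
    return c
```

7

Transformed code:
def f(gain, z, parts, c):
    z = z * gain
    if z < z:
        return parts
    else:
        gain = 30
    c = c * z[z]
    for a in z:
        z = record(z)
        if parts > 2:
            break
    c = z
    z = 35 + 11
    return c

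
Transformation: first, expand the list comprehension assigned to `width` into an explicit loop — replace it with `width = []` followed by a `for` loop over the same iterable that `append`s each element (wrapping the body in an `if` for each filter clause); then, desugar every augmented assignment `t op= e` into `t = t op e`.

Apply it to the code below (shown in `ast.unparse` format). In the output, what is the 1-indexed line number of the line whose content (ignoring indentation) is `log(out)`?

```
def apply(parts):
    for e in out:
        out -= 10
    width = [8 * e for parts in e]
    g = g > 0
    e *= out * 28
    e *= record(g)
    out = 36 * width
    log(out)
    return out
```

11

Transformed code:
def apply(parts):
    for e in out:
        out = out - 10
    width = []
    for parts in e:
        width.append(8 * e)
    g = g > 0
    e = e * (out * 28)
    e = e * record(g)
    out = 36 * width
    log(out)
    return out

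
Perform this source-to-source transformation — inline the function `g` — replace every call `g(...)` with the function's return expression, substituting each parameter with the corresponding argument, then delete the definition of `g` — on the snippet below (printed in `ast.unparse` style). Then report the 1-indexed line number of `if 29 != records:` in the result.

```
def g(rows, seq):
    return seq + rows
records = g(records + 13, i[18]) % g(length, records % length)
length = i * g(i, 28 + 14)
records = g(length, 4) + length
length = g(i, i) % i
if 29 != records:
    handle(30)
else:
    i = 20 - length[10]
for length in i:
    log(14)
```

Transformed code:
records = (i[18] + (records + 13)) % (records % length + length)
length = i * (28 + 14 + i)
records = 4 + length + length
length = (i + i) % i
if 29 != records:
    handle(30)
else:
    i = 20 - length[10]
for length in i:
    log(14)

5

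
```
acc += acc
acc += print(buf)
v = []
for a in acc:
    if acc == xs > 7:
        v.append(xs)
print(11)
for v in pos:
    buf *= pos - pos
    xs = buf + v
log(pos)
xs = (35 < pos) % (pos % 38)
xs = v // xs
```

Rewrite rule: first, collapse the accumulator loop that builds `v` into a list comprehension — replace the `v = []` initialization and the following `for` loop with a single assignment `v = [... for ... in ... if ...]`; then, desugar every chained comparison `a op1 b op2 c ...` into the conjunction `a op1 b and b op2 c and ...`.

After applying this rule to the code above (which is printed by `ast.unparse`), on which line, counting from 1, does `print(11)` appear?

4

Transformed code:
acc += acc
acc += print(buf)
v = [xs for a in acc if acc == xs and xs > 7]
print(11)
for v in pos:
    buf *= pos - pos
    xs = buf + v
log(pos)
xs = (35 < pos) % (pos % 38)
xs = v // xs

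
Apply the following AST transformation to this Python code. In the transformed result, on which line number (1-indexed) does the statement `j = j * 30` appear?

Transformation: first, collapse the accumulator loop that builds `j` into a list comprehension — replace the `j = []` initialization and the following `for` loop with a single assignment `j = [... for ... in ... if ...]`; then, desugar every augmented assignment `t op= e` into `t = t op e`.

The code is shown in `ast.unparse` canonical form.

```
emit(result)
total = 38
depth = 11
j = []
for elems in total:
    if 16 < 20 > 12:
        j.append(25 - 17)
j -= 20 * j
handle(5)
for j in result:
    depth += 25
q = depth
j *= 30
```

Transformed code:
emit(result)
total = 38
depth = 11
j = [25 - 17 for elems in total if 16 < 20 > 12]
j = j - 20 * j
handle(5)
for j in result:
    depth = depth + 25
q = depth
j = j * 30

10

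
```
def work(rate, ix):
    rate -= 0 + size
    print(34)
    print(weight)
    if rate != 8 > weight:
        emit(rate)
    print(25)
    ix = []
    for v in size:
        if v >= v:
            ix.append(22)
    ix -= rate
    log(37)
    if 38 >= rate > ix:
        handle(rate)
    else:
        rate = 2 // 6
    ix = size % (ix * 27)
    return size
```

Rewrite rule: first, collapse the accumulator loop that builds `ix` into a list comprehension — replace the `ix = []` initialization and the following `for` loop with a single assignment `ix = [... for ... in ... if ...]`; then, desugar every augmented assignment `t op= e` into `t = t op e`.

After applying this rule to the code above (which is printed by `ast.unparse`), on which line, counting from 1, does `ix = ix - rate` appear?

Transformed code:
def work(rate, ix):
    rate = rate - (0 + size)
    print(34)
    print(weight)
    if rate != 8 > weight:
        emit(rate)
    print(25)
    ix = [22 for v in size if v >= v]
    ix = ix - rate
    log(37)
    if 38 >= rate > ix:
        handle(rate)
    else:
        rate = 2 // 6
    ix = size % (ix * 27)
    return size

9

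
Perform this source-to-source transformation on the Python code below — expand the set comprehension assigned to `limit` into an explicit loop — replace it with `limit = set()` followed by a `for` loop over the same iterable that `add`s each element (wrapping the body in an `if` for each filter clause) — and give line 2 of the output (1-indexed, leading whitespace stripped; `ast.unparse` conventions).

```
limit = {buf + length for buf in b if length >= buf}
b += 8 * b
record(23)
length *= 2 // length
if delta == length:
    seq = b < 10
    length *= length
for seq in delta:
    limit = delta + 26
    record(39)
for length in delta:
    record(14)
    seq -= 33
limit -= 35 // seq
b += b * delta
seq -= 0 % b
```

for buf in b:

Transformed code:
limit = set()
for buf in b:
    if length >= buf:
        limit.add(buf + length)
b += 8 * b
record(23)
length *= 2 // length
if delta == length:
    seq = b < 10
    length *= length
for seq in delta:
    limit = delta + 26
    record(39)
for length in delta:
    record(14)
    seq -= 33
limit -= 35 // seq
b += b * delta
seq -= 0 % b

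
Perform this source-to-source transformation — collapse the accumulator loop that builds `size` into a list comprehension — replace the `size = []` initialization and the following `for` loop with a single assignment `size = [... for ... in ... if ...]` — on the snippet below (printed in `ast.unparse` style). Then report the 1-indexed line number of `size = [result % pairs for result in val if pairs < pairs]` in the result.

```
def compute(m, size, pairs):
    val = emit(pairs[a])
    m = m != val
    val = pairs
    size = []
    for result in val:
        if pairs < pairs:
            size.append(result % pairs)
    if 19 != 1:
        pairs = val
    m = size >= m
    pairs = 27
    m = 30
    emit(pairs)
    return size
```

Transformed code:
def compute(m, size, pairs):
    val = emit(pairs[a])
    m = m != val
    val = pairs
    size = [result % pairs for result in val if pairs < pairs]
    if 19 != 1:
        pairs = val
    m = size >= m
    pairs = 27
    m = 30
    emit(pairs)
    return size

5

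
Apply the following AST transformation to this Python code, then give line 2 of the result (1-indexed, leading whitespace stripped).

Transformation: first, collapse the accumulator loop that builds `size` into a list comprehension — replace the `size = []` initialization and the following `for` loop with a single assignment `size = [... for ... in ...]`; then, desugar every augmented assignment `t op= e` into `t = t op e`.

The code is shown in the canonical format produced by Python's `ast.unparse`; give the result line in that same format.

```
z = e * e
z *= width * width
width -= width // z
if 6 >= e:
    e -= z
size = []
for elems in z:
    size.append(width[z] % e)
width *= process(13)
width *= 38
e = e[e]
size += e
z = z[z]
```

Transformed code:
z = e * e
z = z * (width * width)
width = width - width // z
if 6 >= e:
    e = e - z
size = [width[z] % e for elems in z]
width = width * process(13)
width = width * 38
e = e[e]
size = size + e
z = z[z]

z = z * (width * width)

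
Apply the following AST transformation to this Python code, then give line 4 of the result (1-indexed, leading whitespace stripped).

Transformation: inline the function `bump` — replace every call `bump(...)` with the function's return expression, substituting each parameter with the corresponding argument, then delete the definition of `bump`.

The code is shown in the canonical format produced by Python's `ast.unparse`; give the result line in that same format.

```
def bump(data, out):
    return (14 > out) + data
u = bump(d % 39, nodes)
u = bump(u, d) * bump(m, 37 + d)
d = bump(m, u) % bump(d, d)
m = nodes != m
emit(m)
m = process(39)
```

Transformed code:
u = (14 > nodes) + d % 39
u = ((14 > d) + u) * ((14 > 37 + d) + m)
d = ((14 > u) + m) % ((14 > d) + d)
m = nodes != m
emit(m)
m = process(39)

m = nodes != m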